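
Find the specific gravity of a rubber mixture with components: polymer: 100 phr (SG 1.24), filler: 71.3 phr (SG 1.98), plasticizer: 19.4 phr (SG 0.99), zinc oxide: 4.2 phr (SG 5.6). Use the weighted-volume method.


Sum of weights = 194.9
Volume contributions:
  polymer: 100/1.24 = 80.6452
  filler: 71.3/1.98 = 36.0101
  plasticizer: 19.4/0.99 = 19.5960
  zinc oxide: 4.2/5.6 = 0.7500
Sum of volumes = 137.0012
SG = 194.9 / 137.0012 = 1.423

SG = 1.423


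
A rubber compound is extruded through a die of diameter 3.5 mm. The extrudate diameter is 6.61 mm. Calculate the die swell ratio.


Die swell ratio = D_extrudate / D_die
= 6.61 / 3.5
= 1.889

Die swell = 1.889


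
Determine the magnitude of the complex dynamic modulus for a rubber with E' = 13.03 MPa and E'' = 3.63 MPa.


|E*| = sqrt(E'^2 + E''^2)
= sqrt(13.03^2 + 3.63^2)
= sqrt(169.7809 + 13.1769)
= 13.526 MPa

13.526 MPa


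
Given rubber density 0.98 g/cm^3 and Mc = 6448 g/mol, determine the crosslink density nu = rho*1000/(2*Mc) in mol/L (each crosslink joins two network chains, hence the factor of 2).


nu = rho * 1000 / (2 * Mc)
nu = 0.98 * 1000 / (2 * 6448)
nu = 980.0 / 12896
nu = 0.0760 mol/L

0.0760 mol/L


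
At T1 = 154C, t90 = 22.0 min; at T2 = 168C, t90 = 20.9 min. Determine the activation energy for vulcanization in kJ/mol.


T1 = 427.15 K, T2 = 441.15 K
1/T1 - 1/T2 = 7.4295e-05
ln(t1/t2) = ln(22.0/20.9) = 0.0513
Ea = 8.314 * 0.0513 / 7.4295e-05 = 5739.9654 J/mol
Ea = 5.74 kJ/mol

5.74 kJ/mol


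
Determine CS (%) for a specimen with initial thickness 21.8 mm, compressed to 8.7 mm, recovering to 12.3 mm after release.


CS = (t0 - recovered) / (t0 - ts) * 100
= (21.8 - 12.3) / (21.8 - 8.7) * 100
= 9.5 / 13.1 * 100
= 72.5%

72.5%


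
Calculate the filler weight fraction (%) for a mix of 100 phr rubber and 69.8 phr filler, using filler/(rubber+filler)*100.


Filler % = filler / (rubber + filler) * 100
= 69.8 / (100 + 69.8) * 100
= 69.8 / 169.8 * 100
= 41.11%

41.11%


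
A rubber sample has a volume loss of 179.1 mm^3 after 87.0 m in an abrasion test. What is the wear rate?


Rate = volume_loss / distance
= 179.1 / 87.0
= 2.059 mm^3/m

2.059 mm^3/m


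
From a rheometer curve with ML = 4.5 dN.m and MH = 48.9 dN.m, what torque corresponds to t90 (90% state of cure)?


M90 = ML + 0.9 * (MH - ML)
M90 = 4.5 + 0.9 * (48.9 - 4.5)
M90 = 4.5 + 0.9 * 44.4
M90 = 44.46 dN.m

44.46 dN.m


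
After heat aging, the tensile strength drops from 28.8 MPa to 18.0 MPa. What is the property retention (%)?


Retention = aged / original * 100
= 18.0 / 28.8 * 100
= 62.5%

62.5%


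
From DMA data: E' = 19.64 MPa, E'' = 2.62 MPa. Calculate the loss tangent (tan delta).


tan delta = E'' / E'
= 2.62 / 19.64
= 0.1334

tan delta = 0.1334


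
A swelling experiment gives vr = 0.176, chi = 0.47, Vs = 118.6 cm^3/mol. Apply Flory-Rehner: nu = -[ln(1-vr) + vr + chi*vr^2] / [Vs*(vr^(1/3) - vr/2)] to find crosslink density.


ln(1 - vr) = ln(1 - 0.176) = -0.1936
Numerator = -((-0.1936) + 0.176 + 0.47 * 0.176^2) = 0.0030
Denominator = 118.6 * (0.176^(1/3) - 0.176/2) = 56.0276
nu = 0.0030 / 56.0276 = 5.4010e-05 mol/cm^3

5.4010e-05 mol/cm^3


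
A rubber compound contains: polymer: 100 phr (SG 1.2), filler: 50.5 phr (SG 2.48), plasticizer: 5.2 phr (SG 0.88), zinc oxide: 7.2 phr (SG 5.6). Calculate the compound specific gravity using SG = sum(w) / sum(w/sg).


Sum of weights = 162.9
Volume contributions:
  polymer: 100/1.2 = 83.3333
  filler: 50.5/2.48 = 20.3629
  plasticizer: 5.2/0.88 = 5.9091
  zinc oxide: 7.2/5.6 = 1.2857
Sum of volumes = 110.8910
SG = 162.9 / 110.8910 = 1.469

SG = 1.469


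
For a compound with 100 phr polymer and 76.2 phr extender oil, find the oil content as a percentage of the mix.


Oil % = oil / (100 + oil) * 100
= 76.2 / (100 + 76.2) * 100
= 76.2 / 176.2 * 100
= 43.25%

43.25%


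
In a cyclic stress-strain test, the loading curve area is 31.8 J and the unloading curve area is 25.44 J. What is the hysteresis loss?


Hysteresis loss = loading - unloading
= 31.8 - 25.44
= 6.36 J

6.36 J


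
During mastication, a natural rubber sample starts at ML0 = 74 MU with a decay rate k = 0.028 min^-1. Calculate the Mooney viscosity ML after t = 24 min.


ML = ML0 * exp(-k * t)
ML = 74 * exp(-0.028 * 24)
ML = 74 * 0.5107
ML = 37.79 MU

37.79 MU


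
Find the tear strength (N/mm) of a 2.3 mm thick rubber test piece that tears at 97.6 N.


Tear strength = force / thickness
= 97.6 / 2.3
= 42.43 N/mm

42.43 N/mm


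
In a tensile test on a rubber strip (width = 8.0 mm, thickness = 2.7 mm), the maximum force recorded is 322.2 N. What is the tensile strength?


Area = width * thickness = 8.0 * 2.7 = 21.6 mm^2
TS = force / area = 322.2 / 21.6 = 14.92 MPa

14.92 MPa


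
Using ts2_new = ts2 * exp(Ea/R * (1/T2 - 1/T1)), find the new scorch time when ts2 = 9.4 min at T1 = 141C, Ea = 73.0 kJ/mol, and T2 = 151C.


Convert temperatures: T1 = 141 + 273.15 = 414.15 K, T2 = 151 + 273.15 = 424.15 K
ts2_new = 9.4 * exp(73000 / 8.314 * (1/424.15 - 1/414.15))
1/T2 - 1/T1 = -5.6928e-05
ts2_new = 5.7 min

5.7 min


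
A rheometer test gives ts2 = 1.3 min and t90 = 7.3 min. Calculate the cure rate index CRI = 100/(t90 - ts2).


CRI = 100 / (t90 - ts2)
= 100 / (7.3 - 1.3)
= 100 / 6.0
= 16.67 min^-1

16.67 min^-1


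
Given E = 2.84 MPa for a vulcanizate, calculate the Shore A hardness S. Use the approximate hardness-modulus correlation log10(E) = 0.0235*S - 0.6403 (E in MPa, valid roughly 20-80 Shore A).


log10(E) = 0.0235*S - 0.6403  =>  S = (log10(E) + 0.6403) / 0.0235
log10(2.84) = 0.453318
S = (0.453318 + 0.6403) / 0.0235 = 1.093618 / 0.0235
S = 46.5

Shore A = 46.5


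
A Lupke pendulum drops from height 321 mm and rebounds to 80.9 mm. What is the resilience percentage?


Resilience = h_rebound / h_drop * 100
= 80.9 / 321 * 100
= 25.2%

25.2%


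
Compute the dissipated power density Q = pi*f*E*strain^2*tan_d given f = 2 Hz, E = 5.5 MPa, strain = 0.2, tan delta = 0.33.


Q = pi * f * E * strain^2 * tan_d
= pi * 2 * 5.5 * 0.2^2 * 0.33
= pi * 2 * 5.5 * 0.0400 * 0.33
= 0.4562

Q = 0.4562


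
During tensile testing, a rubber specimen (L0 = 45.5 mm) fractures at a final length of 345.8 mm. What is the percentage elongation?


Elongation = (Lf - L0) / L0 * 100
= (345.8 - 45.5) / 45.5 * 100
= 300.3 / 45.5 * 100
= 660.0%

660.0%


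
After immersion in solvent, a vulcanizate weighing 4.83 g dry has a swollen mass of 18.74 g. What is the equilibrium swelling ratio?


Q = W_swollen / W_dry
Q = 18.74 / 4.83
Q = 3.88

Q = 3.88


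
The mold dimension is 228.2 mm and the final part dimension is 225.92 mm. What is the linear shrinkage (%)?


Shrinkage = (mold - part) / mold * 100
= (228.2 - 225.92) / 228.2 * 100
= 2.28 / 228.2 * 100
= 1.0%

1.0%


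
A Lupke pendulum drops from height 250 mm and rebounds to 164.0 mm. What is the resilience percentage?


Resilience = h_rebound / h_drop * 100
= 164.0 / 250 * 100
= 65.6%

65.6%


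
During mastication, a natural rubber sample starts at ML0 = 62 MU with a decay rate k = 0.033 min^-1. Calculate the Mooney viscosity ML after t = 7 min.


ML = ML0 * exp(-k * t)
ML = 62 * exp(-0.033 * 7)
ML = 62 * 0.7937
ML = 49.21 MU

49.21 MU


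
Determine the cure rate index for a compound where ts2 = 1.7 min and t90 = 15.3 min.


CRI = 100 / (t90 - ts2)
= 100 / (15.3 - 1.7)
= 100 / 13.6
= 7.35 min^-1

7.35 min^-1


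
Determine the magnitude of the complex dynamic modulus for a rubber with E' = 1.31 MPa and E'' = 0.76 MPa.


|E*| = sqrt(E'^2 + E''^2)
= sqrt(1.31^2 + 0.76^2)
= sqrt(1.7161 + 0.5776)
= 1.514 MPa

1.514 MPa


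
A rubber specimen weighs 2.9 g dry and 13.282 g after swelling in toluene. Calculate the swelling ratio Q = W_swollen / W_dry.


Q = W_swollen / W_dry
Q = 13.282 / 2.9
Q = 4.58

Q = 4.58


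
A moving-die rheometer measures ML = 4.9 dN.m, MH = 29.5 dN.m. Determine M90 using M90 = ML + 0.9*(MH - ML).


M90 = ML + 0.9 * (MH - ML)
M90 = 4.9 + 0.9 * (29.5 - 4.9)
M90 = 4.9 + 0.9 * 24.6
M90 = 27.04 dN.m

27.04 dN.m


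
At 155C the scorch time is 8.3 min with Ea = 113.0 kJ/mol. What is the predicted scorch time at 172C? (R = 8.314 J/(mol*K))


Convert temperatures: T1 = 155 + 273.15 = 428.15 K, T2 = 172 + 273.15 = 445.15 K
ts2_new = 8.3 * exp(113000 / 8.314 * (1/445.15 - 1/428.15))
1/T2 - 1/T1 = -8.9196e-05
ts2_new = 2.47 min

2.47 min


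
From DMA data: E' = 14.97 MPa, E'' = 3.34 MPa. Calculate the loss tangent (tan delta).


tan delta = E'' / E'
= 3.34 / 14.97
= 0.2231

tan delta = 0.2231


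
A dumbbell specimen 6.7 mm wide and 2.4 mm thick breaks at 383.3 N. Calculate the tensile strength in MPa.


Area = width * thickness = 6.7 * 2.4 = 16.08 mm^2
TS = force / area = 383.3 / 16.08 = 23.84 MPa

23.84 MPa


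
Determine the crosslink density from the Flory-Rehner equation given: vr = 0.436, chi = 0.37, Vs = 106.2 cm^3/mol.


ln(1 - vr) = ln(1 - 0.436) = -0.5727
Numerator = -((-0.5727) + 0.436 + 0.37 * 0.436^2) = 0.0664
Denominator = 106.2 * (0.436^(1/3) - 0.436/2) = 57.3776
nu = 0.0664 / 57.3776 = 0.0012 mol/cm^3

0.0012 mol/cm^3


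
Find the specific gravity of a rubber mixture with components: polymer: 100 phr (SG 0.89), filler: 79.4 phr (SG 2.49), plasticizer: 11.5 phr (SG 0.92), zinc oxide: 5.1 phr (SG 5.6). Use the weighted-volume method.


Sum of weights = 196.0
Volume contributions:
  polymer: 100/0.89 = 112.3596
  filler: 79.4/2.49 = 31.8876
  plasticizer: 11.5/0.92 = 12.5000
  zinc oxide: 5.1/5.6 = 0.9107
Sum of volumes = 157.6578
SG = 196.0 / 157.6578 = 1.243

SG = 1.243


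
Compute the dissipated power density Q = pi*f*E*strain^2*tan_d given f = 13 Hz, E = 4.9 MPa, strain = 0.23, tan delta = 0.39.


Q = pi * f * E * strain^2 * tan_d
= pi * 13 * 4.9 * 0.23^2 * 0.39
= pi * 13 * 4.9 * 0.0529 * 0.39
= 4.1287

Q = 4.1287


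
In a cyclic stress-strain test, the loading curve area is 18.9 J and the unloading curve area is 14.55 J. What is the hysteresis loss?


Hysteresis loss = loading - unloading
= 18.9 - 14.55
= 4.35 J

4.35 J


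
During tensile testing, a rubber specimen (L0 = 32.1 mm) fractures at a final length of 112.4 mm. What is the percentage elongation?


Elongation = (Lf - L0) / L0 * 100
= (112.4 - 32.1) / 32.1 * 100
= 80.3 / 32.1 * 100
= 250.2%

250.2%


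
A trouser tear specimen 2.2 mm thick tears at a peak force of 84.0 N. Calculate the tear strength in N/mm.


Tear strength = force / thickness
= 84.0 / 2.2
= 38.18 N/mm

38.18 N/mm


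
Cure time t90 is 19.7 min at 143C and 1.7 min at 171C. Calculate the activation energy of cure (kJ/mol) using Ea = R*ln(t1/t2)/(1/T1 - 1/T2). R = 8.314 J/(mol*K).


T1 = 416.15 K, T2 = 444.15 K
1/T1 - 1/T2 = 1.5149e-04
ln(t1/t2) = ln(19.7/1.7) = 2.4500
Ea = 8.314 * 2.4500 / 1.5149e-04 = 134460.8753 J/mol
Ea = 134.46 kJ/mol

134.46 kJ/mol


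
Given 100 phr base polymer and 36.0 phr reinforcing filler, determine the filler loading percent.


Filler % = filler / (rubber + filler) * 100
= 36.0 / (100 + 36.0) * 100
= 36.0 / 136.0 * 100
= 26.47%

26.47%


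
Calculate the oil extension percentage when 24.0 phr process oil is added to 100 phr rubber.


Oil % = oil / (100 + oil) * 100
= 24.0 / (100 + 24.0) * 100
= 24.0 / 124.0 * 100
= 19.35%

19.35%


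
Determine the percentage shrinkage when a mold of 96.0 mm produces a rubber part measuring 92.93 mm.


Shrinkage = (mold - part) / mold * 100
= (96.0 - 92.93) / 96.0 * 100
= 3.07 / 96.0 * 100
= 3.2%

3.2%


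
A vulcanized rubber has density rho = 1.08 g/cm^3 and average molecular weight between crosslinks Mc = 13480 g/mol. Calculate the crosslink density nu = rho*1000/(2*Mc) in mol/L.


nu = rho * 1000 / (2 * Mc)
nu = 1.08 * 1000 / (2 * 13480)
nu = 1080.0 / 26960
nu = 0.0401 mol/L

0.0401 mol/L


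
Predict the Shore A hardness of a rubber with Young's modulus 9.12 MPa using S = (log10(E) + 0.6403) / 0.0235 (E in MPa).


log10(E) = 0.0235*S - 0.6403  =>  S = (log10(E) + 0.6403) / 0.0235
log10(9.12) = 0.959995
S = (0.959995 + 0.6403) / 0.0235 = 1.600295 / 0.0235
S = 68.1

Shore A = 68.1


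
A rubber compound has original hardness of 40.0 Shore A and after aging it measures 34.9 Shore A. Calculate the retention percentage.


Retention = aged / original * 100
= 34.9 / 40.0 * 100
= 87.2%

87.2%


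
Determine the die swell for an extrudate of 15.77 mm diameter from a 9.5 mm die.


Die swell ratio = D_extrudate / D_die
= 15.77 / 9.5
= 1.66

Die swell = 1.66


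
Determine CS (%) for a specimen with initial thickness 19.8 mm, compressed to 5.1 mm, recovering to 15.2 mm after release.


CS = (t0 - recovered) / (t0 - ts) * 100
= (19.8 - 15.2) / (19.8 - 5.1) * 100
= 4.6 / 14.7 * 100
= 31.3%

31.3%


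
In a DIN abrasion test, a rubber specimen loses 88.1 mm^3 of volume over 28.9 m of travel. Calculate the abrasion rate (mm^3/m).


Rate = volume_loss / distance
= 88.1 / 28.9
= 3.048 mm^3/m

3.048 mm^3/m


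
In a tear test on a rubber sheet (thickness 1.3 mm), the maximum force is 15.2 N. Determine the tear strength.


Tear strength = force / thickness
= 15.2 / 1.3
= 11.69 N/mm

11.69 N/mm


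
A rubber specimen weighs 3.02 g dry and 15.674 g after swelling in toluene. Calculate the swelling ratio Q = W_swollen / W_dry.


Q = W_swollen / W_dry
Q = 15.674 / 3.02
Q = 5.19

Q = 5.19


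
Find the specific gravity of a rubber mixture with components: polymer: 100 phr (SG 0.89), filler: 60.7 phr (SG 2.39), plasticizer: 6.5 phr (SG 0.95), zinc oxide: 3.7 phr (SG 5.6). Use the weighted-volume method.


Sum of weights = 170.9
Volume contributions:
  polymer: 100/0.89 = 112.3596
  filler: 60.7/2.39 = 25.3975
  plasticizer: 6.5/0.95 = 6.8421
  zinc oxide: 3.7/5.6 = 0.6607
Sum of volumes = 145.2599
SG = 170.9 / 145.2599 = 1.177

SG = 1.177


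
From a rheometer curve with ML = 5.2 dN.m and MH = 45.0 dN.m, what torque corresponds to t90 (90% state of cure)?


M90 = ML + 0.9 * (MH - ML)
M90 = 5.2 + 0.9 * (45.0 - 5.2)
M90 = 5.2 + 0.9 * 39.8
M90 = 41.02 dN.m

41.02 dN.m


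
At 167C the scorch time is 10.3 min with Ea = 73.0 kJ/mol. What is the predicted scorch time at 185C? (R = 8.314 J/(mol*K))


Convert temperatures: T1 = 167 + 273.15 = 440.15 K, T2 = 185 + 273.15 = 458.15 K
ts2_new = 10.3 * exp(73000 / 8.314 * (1/458.15 - 1/440.15))
1/T2 - 1/T1 = -8.9261e-05
ts2_new = 4.7 min

4.7 min


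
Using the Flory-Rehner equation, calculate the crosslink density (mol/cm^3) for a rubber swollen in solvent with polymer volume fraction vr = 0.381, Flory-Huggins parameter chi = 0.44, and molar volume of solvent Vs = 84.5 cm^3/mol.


ln(1 - vr) = ln(1 - 0.381) = -0.4797
Numerator = -((-0.4797) + 0.381 + 0.44 * 0.381^2) = 0.0348
Denominator = 84.5 * (0.381^(1/3) - 0.381/2) = 45.1611
nu = 0.0348 / 45.1611 = 7.7011e-04 mol/cm^3

7.7011e-04 mol/cm^3


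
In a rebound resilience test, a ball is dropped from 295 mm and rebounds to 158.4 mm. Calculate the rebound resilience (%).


Resilience = h_rebound / h_drop * 100
= 158.4 / 295 * 100
= 53.7%

53.7%


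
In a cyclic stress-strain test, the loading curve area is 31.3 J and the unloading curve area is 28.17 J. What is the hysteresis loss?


Hysteresis loss = loading - unloading
= 31.3 - 28.17
= 3.13 J

3.13 J


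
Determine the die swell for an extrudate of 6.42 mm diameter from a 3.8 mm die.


Die swell ratio = D_extrudate / D_die
= 6.42 / 3.8
= 1.689

Die swell = 1.689


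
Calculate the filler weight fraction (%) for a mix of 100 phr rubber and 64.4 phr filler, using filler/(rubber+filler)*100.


Filler % = filler / (rubber + filler) * 100
= 64.4 / (100 + 64.4) * 100
= 64.4 / 164.4 * 100
= 39.17%

39.17%


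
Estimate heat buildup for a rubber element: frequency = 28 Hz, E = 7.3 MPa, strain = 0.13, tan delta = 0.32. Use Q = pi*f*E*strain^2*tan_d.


Q = pi * f * E * strain^2 * tan_d
= pi * 28 * 7.3 * 0.13^2 * 0.32
= pi * 28 * 7.3 * 0.0169 * 0.32
= 3.4727

Q = 3.4727


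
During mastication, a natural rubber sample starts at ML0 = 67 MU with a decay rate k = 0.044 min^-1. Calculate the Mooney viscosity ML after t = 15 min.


ML = ML0 * exp(-k * t)
ML = 67 * exp(-0.044 * 15)
ML = 67 * 0.5169
ML = 34.63 MU

34.63 MU


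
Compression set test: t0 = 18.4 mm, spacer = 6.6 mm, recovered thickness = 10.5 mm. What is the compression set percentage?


CS = (t0 - recovered) / (t0 - ts) * 100
= (18.4 - 10.5) / (18.4 - 6.6) * 100
= 7.9 / 11.8 * 100
= 66.9%

66.9%


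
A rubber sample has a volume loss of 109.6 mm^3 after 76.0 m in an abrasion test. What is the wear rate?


Rate = volume_loss / distance
= 109.6 / 76.0
= 1.442 mm^3/m

1.442 mm^3/m


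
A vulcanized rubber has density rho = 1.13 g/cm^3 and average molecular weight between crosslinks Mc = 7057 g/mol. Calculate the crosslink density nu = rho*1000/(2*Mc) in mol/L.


nu = rho * 1000 / (2 * Mc)
nu = 1.13 * 1000 / (2 * 7057)
nu = 1130.0 / 14114
nu = 0.0801 mol/L

0.0801 mol/L


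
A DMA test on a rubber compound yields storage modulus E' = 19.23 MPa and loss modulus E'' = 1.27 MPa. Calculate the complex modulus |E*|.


|E*| = sqrt(E'^2 + E''^2)
= sqrt(19.23^2 + 1.27^2)
= sqrt(369.7929 + 1.6129)
= 19.272 MPa

19.272 MPa


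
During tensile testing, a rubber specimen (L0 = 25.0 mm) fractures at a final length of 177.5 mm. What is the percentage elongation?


Elongation = (Lf - L0) / L0 * 100
= (177.5 - 25.0) / 25.0 * 100
= 152.5 / 25.0 * 100
= 610.0%

610.0%


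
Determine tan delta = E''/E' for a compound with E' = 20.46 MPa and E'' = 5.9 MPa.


tan delta = E'' / E'
= 5.9 / 20.46
= 0.2884

tan delta = 0.2884


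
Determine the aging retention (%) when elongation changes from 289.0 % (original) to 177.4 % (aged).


Retention = aged / original * 100
= 177.4 / 289.0 * 100
= 61.4%

61.4%


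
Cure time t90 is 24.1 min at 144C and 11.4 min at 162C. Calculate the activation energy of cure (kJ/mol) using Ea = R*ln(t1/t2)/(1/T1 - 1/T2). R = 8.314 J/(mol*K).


T1 = 417.15 K, T2 = 435.15 K
1/T1 - 1/T2 = 9.9161e-05
ln(t1/t2) = ln(24.1/11.4) = 0.7486
Ea = 8.314 * 0.7486 / 9.9161e-05 = 62765.0234 J/mol
Ea = 62.77 kJ/mol

62.77 kJ/mol


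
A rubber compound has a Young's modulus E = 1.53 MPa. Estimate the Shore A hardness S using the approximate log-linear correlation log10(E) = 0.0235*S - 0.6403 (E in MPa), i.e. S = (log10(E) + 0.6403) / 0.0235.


log10(E) = 0.0235*S - 0.6403  =>  S = (log10(E) + 0.6403) / 0.0235
log10(1.53) = 0.184691
S = (0.184691 + 0.6403) / 0.0235 = 0.824991 / 0.0235
S = 35.1

Shore A = 35.1


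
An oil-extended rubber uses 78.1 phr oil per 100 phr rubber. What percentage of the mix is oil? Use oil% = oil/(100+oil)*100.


Oil % = oil / (100 + oil) * 100
= 78.1 / (100 + 78.1) * 100
= 78.1 / 178.1 * 100
= 43.85%

43.85%


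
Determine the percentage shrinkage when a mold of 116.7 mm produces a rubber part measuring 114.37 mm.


Shrinkage = (mold - part) / mold * 100
= (116.7 - 114.37) / 116.7 * 100
= 2.33 / 116.7 * 100
= 2.0%

2.0%


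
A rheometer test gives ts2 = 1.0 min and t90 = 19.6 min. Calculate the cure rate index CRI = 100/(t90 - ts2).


CRI = 100 / (t90 - ts2)
= 100 / (19.6 - 1.0)
= 100 / 18.6
= 5.38 min^-1

5.38 min^-1


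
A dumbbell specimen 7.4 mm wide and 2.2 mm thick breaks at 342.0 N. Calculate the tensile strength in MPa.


Area = width * thickness = 7.4 * 2.2 = 16.28 mm^2
TS = force / area = 342.0 / 16.28 = 21.01 MPa

21.01 MPa


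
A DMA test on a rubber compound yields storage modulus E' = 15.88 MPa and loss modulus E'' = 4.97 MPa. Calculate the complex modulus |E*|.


|E*| = sqrt(E'^2 + E''^2)
= sqrt(15.88^2 + 4.97^2)
= sqrt(252.1744 + 24.7009)
= 16.64 MPa

16.64 MPa


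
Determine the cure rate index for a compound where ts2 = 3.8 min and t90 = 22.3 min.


CRI = 100 / (t90 - ts2)
= 100 / (22.3 - 3.8)
= 100 / 18.5
= 5.41 min^-1

5.41 min^-1


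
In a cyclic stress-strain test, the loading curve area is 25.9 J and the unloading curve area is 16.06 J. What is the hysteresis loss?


Hysteresis loss = loading - unloading
= 25.9 - 16.06
= 9.84 J

9.84 J


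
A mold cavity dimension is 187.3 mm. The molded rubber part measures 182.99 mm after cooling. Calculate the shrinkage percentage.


Shrinkage = (mold - part) / mold * 100
= (187.3 - 182.99) / 187.3 * 100
= 4.31 / 187.3 * 100
= 2.3%

2.3%


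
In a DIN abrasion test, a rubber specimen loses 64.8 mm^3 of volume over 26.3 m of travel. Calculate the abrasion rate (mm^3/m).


Rate = volume_loss / distance
= 64.8 / 26.3
= 2.464 mm^3/m

2.464 mm^3/m


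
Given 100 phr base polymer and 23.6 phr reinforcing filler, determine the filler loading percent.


Filler % = filler / (rubber + filler) * 100
= 23.6 / (100 + 23.6) * 100
= 23.6 / 123.6 * 100
= 19.09%

19.09%


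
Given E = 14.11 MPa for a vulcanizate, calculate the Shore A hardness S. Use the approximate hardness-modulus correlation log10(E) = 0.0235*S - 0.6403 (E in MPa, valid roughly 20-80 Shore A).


log10(E) = 0.0235*S - 0.6403  =>  S = (log10(E) + 0.6403) / 0.0235
log10(14.11) = 1.149527
S = (1.149527 + 0.6403) / 0.0235 = 1.789827 / 0.0235
S = 76.2

Shore A = 76.2


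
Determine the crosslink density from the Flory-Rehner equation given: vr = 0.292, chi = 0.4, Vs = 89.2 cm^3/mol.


ln(1 - vr) = ln(1 - 0.292) = -0.3453
Numerator = -((-0.3453) + 0.292 + 0.4 * 0.292^2) = 0.0192
Denominator = 89.2 * (0.292^(1/3) - 0.292/2) = 46.1546
nu = 0.0192 / 46.1546 = 4.1611e-04 mol/cm^3

4.1611e-04 mol/cm^3


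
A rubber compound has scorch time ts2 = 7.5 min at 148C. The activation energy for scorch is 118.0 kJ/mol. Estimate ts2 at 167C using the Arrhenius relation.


Convert temperatures: T1 = 148 + 273.15 = 421.15 K, T2 = 167 + 273.15 = 440.15 K
ts2_new = 7.5 * exp(118000 / 8.314 * (1/440.15 - 1/421.15))
1/T2 - 1/T1 = -1.0250e-04
ts2_new = 1.75 min

1.75 min


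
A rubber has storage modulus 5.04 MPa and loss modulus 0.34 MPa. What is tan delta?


tan delta = E'' / E'
= 0.34 / 5.04
= 0.0675

tan delta = 0.0675


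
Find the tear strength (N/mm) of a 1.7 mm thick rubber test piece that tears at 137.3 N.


Tear strength = force / thickness
= 137.3 / 1.7
= 80.76 N/mm

80.76 N/mm


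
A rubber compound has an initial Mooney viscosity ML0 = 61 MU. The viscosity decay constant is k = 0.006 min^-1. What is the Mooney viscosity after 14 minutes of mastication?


ML = ML0 * exp(-k * t)
ML = 61 * exp(-0.006 * 14)
ML = 61 * 0.9194
ML = 56.09 MU

56.09 MU


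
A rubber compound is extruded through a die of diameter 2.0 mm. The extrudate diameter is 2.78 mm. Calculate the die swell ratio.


Die swell ratio = D_extrudate / D_die
= 2.78 / 2.0
= 1.39

Die swell = 1.39


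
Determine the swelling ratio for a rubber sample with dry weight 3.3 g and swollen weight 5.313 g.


Q = W_swollen / W_dry
Q = 5.313 / 3.3
Q = 1.61

Q = 1.61


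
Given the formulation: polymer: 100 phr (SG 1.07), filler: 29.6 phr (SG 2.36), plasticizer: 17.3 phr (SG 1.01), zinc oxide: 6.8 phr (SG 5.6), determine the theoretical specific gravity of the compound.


Sum of weights = 153.7
Volume contributions:
  polymer: 100/1.07 = 93.4579
  filler: 29.6/2.36 = 12.5424
  plasticizer: 17.3/1.01 = 17.1287
  zinc oxide: 6.8/5.6 = 1.2143
Sum of volumes = 124.3433
SG = 153.7 / 124.3433 = 1.236

SG = 1.236


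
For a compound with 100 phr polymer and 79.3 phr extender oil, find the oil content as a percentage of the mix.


Oil % = oil / (100 + oil) * 100
= 79.3 / (100 + 79.3) * 100
= 79.3 / 179.3 * 100
= 44.23%

44.23%


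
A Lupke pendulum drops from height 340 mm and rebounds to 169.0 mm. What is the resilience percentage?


Resilience = h_rebound / h_drop * 100
= 169.0 / 340 * 100
= 49.7%

49.7%


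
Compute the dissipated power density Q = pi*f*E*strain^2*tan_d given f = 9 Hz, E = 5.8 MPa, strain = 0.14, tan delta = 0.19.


Q = pi * f * E * strain^2 * tan_d
= pi * 9 * 5.8 * 0.14^2 * 0.19
= pi * 9 * 5.8 * 0.0196 * 0.19
= 0.6107

Q = 0.6107


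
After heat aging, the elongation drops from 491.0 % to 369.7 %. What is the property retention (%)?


Retention = aged / original * 100
= 369.7 / 491.0 * 100
= 75.3%

75.3%


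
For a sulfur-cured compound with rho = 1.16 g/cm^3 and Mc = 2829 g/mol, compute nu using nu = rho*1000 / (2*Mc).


nu = rho * 1000 / (2 * Mc)
nu = 1.16 * 1000 / (2 * 2829)
nu = 1160.0 / 5658
nu = 0.2050 mol/L

0.2050 mol/L


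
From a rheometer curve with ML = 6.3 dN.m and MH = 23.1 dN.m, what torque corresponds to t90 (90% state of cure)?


M90 = ML + 0.9 * (MH - ML)
M90 = 6.3 + 0.9 * (23.1 - 6.3)
M90 = 6.3 + 0.9 * 16.8
M90 = 21.42 dN.m

21.42 dN.m


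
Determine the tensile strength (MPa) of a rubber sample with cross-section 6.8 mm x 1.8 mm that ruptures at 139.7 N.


Area = width * thickness = 6.8 * 1.8 = 12.24 mm^2
TS = force / area = 139.7 / 12.24 = 11.41 MPa

11.41 MPa


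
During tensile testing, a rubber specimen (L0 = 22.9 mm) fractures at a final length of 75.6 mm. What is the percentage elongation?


Elongation = (Lf - L0) / L0 * 100
= (75.6 - 22.9) / 22.9 * 100
= 52.7 / 22.9 * 100
= 230.1%

230.1%


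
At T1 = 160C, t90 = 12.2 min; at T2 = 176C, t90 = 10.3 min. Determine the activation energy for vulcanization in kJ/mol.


T1 = 433.15 K, T2 = 449.15 K
1/T1 - 1/T2 = 8.2241e-05
ln(t1/t2) = ln(12.2/10.3) = 0.1693
Ea = 8.314 * 0.1693 / 8.2241e-05 = 17114.1897 J/mol
Ea = 17.11 kJ/mol

17.11 kJ/mol


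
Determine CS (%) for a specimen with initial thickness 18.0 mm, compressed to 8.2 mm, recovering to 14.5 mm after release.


CS = (t0 - recovered) / (t0 - ts) * 100
= (18.0 - 14.5) / (18.0 - 8.2) * 100
= 3.5 / 9.8 * 100
= 35.7%

35.7%


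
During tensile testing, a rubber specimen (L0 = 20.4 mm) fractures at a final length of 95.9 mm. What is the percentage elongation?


Elongation = (Lf - L0) / L0 * 100
= (95.9 - 20.4) / 20.4 * 100
= 75.5 / 20.4 * 100
= 370.1%

370.1%


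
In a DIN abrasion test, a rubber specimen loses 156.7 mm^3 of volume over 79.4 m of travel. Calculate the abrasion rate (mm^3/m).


Rate = volume_loss / distance
= 156.7 / 79.4
= 1.974 mm^3/m

1.974 mm^3/m


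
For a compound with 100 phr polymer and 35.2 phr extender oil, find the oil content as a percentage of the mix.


Oil % = oil / (100 + oil) * 100
= 35.2 / (100 + 35.2) * 100
= 35.2 / 135.2 * 100
= 26.04%

26.04%


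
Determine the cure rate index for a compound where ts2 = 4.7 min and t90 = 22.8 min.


CRI = 100 / (t90 - ts2)
= 100 / (22.8 - 4.7)
= 100 / 18.1
= 5.52 min^-1

5.52 min^-1


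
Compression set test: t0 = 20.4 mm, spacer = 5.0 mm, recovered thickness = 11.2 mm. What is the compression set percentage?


CS = (t0 - recovered) / (t0 - ts) * 100
= (20.4 - 11.2) / (20.4 - 5.0) * 100
= 9.2 / 15.4 * 100
= 59.7%

59.7%


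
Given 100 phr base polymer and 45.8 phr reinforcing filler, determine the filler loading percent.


Filler % = filler / (rubber + filler) * 100
= 45.8 / (100 + 45.8) * 100
= 45.8 / 145.8 * 100
= 31.41%

31.41%


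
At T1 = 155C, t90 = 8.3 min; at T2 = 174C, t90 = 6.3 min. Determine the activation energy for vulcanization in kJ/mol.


T1 = 428.15 K, T2 = 447.15 K
1/T1 - 1/T2 = 9.9244e-05
ln(t1/t2) = ln(8.3/6.3) = 0.2757
Ea = 8.314 * 0.2757 / 9.9244e-05 = 23096.7904 J/mol
Ea = 23.1 kJ/mol

23.1 kJ/mol


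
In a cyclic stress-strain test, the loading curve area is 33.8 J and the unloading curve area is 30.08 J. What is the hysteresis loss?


Hysteresis loss = loading - unloading
= 33.8 - 30.08
= 3.72 J

3.72 J


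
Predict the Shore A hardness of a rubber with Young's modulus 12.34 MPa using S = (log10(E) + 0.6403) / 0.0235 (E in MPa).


log10(E) = 0.0235*S - 0.6403  =>  S = (log10(E) + 0.6403) / 0.0235
log10(12.34) = 1.091315
S = (1.091315 + 0.6403) / 0.0235 = 1.731615 / 0.0235
S = 73.7

Shore A = 73.7


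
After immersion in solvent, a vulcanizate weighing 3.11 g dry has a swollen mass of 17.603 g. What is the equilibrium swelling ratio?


Q = W_swollen / W_dry
Q = 17.603 / 3.11
Q = 5.66

Q = 5.66


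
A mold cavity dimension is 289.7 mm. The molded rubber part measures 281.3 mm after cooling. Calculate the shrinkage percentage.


Shrinkage = (mold - part) / mold * 100
= (289.7 - 281.3) / 289.7 * 100
= 8.4 / 289.7 * 100
= 2.9%

2.9%


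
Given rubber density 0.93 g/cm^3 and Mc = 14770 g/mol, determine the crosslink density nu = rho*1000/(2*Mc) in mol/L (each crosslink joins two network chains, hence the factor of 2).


nu = rho * 1000 / (2 * Mc)
nu = 0.93 * 1000 / (2 * 14770)
nu = 930.0 / 29540
nu = 0.0315 mol/L

0.0315 mol/L


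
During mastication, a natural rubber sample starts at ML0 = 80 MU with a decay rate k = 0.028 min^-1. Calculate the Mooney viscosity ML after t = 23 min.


ML = ML0 * exp(-k * t)
ML = 80 * exp(-0.028 * 23)
ML = 80 * 0.5252
ML = 42.01 MU

42.01 MU


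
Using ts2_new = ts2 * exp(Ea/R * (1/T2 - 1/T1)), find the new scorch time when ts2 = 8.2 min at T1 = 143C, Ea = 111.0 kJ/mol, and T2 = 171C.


Convert temperatures: T1 = 143 + 273.15 = 416.15 K, T2 = 171 + 273.15 = 444.15 K
ts2_new = 8.2 * exp(111000 / 8.314 * (1/444.15 - 1/416.15))
1/T2 - 1/T1 = -1.5149e-04
ts2_new = 1.09 min

1.09 min


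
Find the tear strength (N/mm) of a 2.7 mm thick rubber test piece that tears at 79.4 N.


Tear strength = force / thickness
= 79.4 / 2.7
= 29.41 N/mm

29.41 N/mm


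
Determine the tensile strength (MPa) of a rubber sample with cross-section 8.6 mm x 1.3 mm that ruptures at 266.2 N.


Area = width * thickness = 8.6 * 1.3 = 11.18 mm^2
TS = force / area = 266.2 / 11.18 = 23.81 MPa

23.81 MPa


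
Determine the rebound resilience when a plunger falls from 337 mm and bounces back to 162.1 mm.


Resilience = h_rebound / h_drop * 100
= 162.1 / 337 * 100
= 48.1%

48.1%


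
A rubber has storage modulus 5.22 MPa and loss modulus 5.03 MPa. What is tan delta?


tan delta = E'' / E'
= 5.03 / 5.22
= 0.9636

tan delta = 0.9636


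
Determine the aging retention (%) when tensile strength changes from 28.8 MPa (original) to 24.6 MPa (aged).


Retention = aged / original * 100
= 24.6 / 28.8 * 100
= 85.4%

85.4%


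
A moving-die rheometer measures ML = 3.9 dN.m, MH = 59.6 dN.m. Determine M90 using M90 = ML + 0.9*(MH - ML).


M90 = ML + 0.9 * (MH - ML)
M90 = 3.9 + 0.9 * (59.6 - 3.9)
M90 = 3.9 + 0.9 * 55.7
M90 = 54.03 dN.m

54.03 dN.m


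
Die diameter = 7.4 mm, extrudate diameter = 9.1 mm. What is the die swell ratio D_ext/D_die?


Die swell ratio = D_extrudate / D_die
= 9.1 / 7.4
= 1.23

Die swell = 1.23


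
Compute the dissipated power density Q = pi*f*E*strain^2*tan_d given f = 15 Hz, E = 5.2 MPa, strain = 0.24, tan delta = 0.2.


Q = pi * f * E * strain^2 * tan_d
= pi * 15 * 5.2 * 0.24^2 * 0.2
= pi * 15 * 5.2 * 0.0576 * 0.2
= 2.8229

Q = 2.8229


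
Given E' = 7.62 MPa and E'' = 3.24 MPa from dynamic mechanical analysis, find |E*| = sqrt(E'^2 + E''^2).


|E*| = sqrt(E'^2 + E''^2)
= sqrt(7.62^2 + 3.24^2)
= sqrt(58.0644 + 10.4976)
= 8.28 MPa

8.28 MPa


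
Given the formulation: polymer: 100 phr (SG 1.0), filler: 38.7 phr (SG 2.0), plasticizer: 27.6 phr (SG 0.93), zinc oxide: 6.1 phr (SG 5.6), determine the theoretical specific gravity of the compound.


Sum of weights = 172.4
Volume contributions:
  polymer: 100/1.0 = 100.0000
  filler: 38.7/2.0 = 19.3500
  plasticizer: 27.6/0.93 = 29.6774
  zinc oxide: 6.1/5.6 = 1.0893
Sum of volumes = 150.1167
SG = 172.4 / 150.1167 = 1.148

SG = 1.148


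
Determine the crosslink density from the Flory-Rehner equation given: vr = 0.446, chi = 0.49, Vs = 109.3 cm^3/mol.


ln(1 - vr) = ln(1 - 0.446) = -0.5906
Numerator = -((-0.5906) + 0.446 + 0.49 * 0.446^2) = 0.0471
Denominator = 109.3 * (0.446^(1/3) - 0.446/2) = 59.1348
nu = 0.0471 / 59.1348 = 7.9685e-04 mol/cm^3

7.9685e-04 mol/cm^3


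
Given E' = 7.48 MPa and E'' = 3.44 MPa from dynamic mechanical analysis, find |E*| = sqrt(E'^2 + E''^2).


|E*| = sqrt(E'^2 + E''^2)
= sqrt(7.48^2 + 3.44^2)
= sqrt(55.9504 + 11.8336)
= 8.233 MPa

8.233 MPa


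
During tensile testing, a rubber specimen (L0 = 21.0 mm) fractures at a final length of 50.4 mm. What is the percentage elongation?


Elongation = (Lf - L0) / L0 * 100
= (50.4 - 21.0) / 21.0 * 100
= 29.4 / 21.0 * 100
= 140.0%

140.0%


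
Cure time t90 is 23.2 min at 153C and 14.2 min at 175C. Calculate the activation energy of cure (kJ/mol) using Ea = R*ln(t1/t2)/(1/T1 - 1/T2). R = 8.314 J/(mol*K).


T1 = 426.15 K, T2 = 448.15 K
1/T1 - 1/T2 = 1.1520e-04
ln(t1/t2) = ln(23.2/14.2) = 0.4909
Ea = 8.314 * 0.4909 / 1.1520e-04 = 35430.3457 J/mol
Ea = 35.43 kJ/mol

35.43 kJ/mol


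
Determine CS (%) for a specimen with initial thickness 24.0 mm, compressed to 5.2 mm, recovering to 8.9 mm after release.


CS = (t0 - recovered) / (t0 - ts) * 100
= (24.0 - 8.9) / (24.0 - 5.2) * 100
= 15.1 / 18.8 * 100
= 80.3%

80.3%


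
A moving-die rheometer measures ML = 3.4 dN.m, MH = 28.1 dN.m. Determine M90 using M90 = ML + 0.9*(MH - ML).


M90 = ML + 0.9 * (MH - ML)
M90 = 3.4 + 0.9 * (28.1 - 3.4)
M90 = 3.4 + 0.9 * 24.7
M90 = 25.63 dN.m

25.63 dN.m


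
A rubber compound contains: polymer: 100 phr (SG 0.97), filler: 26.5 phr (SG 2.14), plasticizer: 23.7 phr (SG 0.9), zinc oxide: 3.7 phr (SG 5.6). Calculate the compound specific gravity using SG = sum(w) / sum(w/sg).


Sum of weights = 153.9
Volume contributions:
  polymer: 100/0.97 = 103.0928
  filler: 26.5/2.14 = 12.3832
  plasticizer: 23.7/0.9 = 26.3333
  zinc oxide: 3.7/5.6 = 0.6607
Sum of volumes = 142.4700
SG = 153.9 / 142.4700 = 1.08

SG = 1.08


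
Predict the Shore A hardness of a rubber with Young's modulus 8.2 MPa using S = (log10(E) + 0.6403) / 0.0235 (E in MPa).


log10(E) = 0.0235*S - 0.6403  =>  S = (log10(E) + 0.6403) / 0.0235
log10(8.2) = 0.913814
S = (0.913814 + 0.6403) / 0.0235 = 1.554114 / 0.0235
S = 66.1

Shore A = 66.1


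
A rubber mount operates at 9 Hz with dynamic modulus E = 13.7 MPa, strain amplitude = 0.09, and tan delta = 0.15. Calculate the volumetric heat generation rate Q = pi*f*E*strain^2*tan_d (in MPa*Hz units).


Q = pi * f * E * strain^2 * tan_d
= pi * 9 * 13.7 * 0.09^2 * 0.15
= pi * 9 * 13.7 * 0.0081 * 0.15
= 0.4706

Q = 0.4706


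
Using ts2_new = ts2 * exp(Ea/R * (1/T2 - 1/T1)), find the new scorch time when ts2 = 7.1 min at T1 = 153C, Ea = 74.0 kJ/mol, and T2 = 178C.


Convert temperatures: T1 = 153 + 273.15 = 426.15 K, T2 = 178 + 273.15 = 451.15 K
ts2_new = 7.1 * exp(74000 / 8.314 * (1/451.15 - 1/426.15))
1/T2 - 1/T1 = -1.3003e-04
ts2_new = 2.23 min

2.23 min


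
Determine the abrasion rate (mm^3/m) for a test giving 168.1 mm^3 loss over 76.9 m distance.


Rate = volume_loss / distance
= 168.1 / 76.9
= 2.186 mm^3/m

2.186 mm^3/m


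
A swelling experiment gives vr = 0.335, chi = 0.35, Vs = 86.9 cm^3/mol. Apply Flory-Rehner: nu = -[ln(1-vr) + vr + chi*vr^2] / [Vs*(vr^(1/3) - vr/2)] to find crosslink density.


ln(1 - vr) = ln(1 - 0.335) = -0.4080
Numerator = -((-0.4080) + 0.335 + 0.35 * 0.335^2) = 0.0337
Denominator = 86.9 * (0.335^(1/3) - 0.335/2) = 45.7976
nu = 0.0337 / 45.7976 = 7.3562e-04 mol/cm^3

7.3562e-04 mol/cm^3


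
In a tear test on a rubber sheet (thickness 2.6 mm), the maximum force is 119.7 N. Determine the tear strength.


Tear strength = force / thickness
= 119.7 / 2.6
= 46.04 N/mm

46.04 N/mm


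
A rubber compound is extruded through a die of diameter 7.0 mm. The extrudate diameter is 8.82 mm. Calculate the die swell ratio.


Die swell ratio = D_extrudate / D_die
= 8.82 / 7.0
= 1.26

Die swell = 1.26


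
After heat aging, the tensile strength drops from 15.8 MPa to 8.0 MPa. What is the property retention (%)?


Retention = aged / original * 100
= 8.0 / 15.8 * 100
= 50.6%

50.6%


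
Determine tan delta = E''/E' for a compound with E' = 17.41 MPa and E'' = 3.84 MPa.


tan delta = E'' / E'
= 3.84 / 17.41
= 0.2206

tan delta = 0.2206


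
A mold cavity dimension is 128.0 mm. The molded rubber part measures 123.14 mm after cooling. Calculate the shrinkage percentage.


Shrinkage = (mold - part) / mold * 100
= (128.0 - 123.14) / 128.0 * 100
= 4.86 / 128.0 * 100
= 3.8%

3.8%


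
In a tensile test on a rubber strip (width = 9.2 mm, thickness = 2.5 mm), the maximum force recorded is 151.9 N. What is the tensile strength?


Area = width * thickness = 9.2 * 2.5 = 23.0 mm^2
TS = force / area = 151.9 / 23.0 = 6.6 MPa

6.6 MPa


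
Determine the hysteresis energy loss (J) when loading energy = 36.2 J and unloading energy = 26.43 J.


Hysteresis loss = loading - unloading
= 36.2 - 26.43
= 9.77 J

9.77 J


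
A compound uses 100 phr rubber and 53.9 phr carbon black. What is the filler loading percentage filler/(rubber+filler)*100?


Filler % = filler / (rubber + filler) * 100
= 53.9 / (100 + 53.9) * 100
= 53.9 / 153.9 * 100
= 35.02%

35.02%


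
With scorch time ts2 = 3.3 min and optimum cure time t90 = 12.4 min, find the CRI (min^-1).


CRI = 100 / (t90 - ts2)
= 100 / (12.4 - 3.3)
= 100 / 9.1
= 10.99 min^-1

10.99 min^-1


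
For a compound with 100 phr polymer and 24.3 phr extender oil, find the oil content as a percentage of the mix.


Oil % = oil / (100 + oil) * 100
= 24.3 / (100 + 24.3) * 100
= 24.3 / 124.3 * 100
= 19.55%

19.55%


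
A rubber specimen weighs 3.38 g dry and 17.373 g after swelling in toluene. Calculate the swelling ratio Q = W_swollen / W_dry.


Q = W_swollen / W_dry
Q = 17.373 / 3.38
Q = 5.14

Q = 5.14


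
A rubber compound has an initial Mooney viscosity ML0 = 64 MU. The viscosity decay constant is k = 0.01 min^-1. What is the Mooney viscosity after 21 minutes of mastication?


ML = ML0 * exp(-k * t)
ML = 64 * exp(-0.01 * 21)
ML = 64 * 0.8106
ML = 51.88 MU

51.88 MU


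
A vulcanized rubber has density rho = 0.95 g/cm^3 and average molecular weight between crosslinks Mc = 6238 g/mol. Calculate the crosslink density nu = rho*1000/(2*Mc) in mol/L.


nu = rho * 1000 / (2 * Mc)
nu = 0.95 * 1000 / (2 * 6238)
nu = 950.0 / 12476
nu = 0.0761 mol/L

0.0761 mol/L


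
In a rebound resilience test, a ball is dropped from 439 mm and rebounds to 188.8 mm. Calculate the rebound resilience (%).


Resilience = h_rebound / h_drop * 100
= 188.8 / 439 * 100
= 43.0%

43.0%


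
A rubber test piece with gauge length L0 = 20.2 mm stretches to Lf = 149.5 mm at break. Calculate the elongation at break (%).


Elongation = (Lf - L0) / L0 * 100
= (149.5 - 20.2) / 20.2 * 100
= 129.3 / 20.2 * 100
= 640.1%

640.1%


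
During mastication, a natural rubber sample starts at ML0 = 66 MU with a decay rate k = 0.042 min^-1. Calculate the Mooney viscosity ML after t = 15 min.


ML = ML0 * exp(-k * t)
ML = 66 * exp(-0.042 * 15)
ML = 66 * 0.5326
ML = 35.15 MU

35.15 MU


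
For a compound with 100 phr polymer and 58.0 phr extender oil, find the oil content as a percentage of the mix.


Oil % = oil / (100 + oil) * 100
= 58.0 / (100 + 58.0) * 100
= 58.0 / 158.0 * 100
= 36.71%

36.71%


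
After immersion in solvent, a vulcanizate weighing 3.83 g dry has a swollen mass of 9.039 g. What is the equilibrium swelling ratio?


Q = W_swollen / W_dry
Q = 9.039 / 3.83
Q = 2.36

Q = 2.36


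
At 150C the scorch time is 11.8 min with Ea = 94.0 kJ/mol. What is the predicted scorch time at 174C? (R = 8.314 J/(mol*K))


Convert temperatures: T1 = 150 + 273.15 = 423.15 K, T2 = 174 + 273.15 = 447.15 K
ts2_new = 11.8 * exp(94000 / 8.314 * (1/447.15 - 1/423.15))
1/T2 - 1/T1 = -1.2684e-04
ts2_new = 2.81 min

2.81 min


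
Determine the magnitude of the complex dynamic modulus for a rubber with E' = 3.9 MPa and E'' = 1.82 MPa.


|E*| = sqrt(E'^2 + E''^2)
= sqrt(3.9^2 + 1.82^2)
= sqrt(15.2100 + 3.3124)
= 4.304 MPa

4.304 MPa


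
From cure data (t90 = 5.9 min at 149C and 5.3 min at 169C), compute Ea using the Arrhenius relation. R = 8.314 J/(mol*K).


T1 = 422.15 K, T2 = 442.15 K
1/T1 - 1/T2 = 1.0715e-04
ln(t1/t2) = ln(5.9/5.3) = 0.1072
Ea = 8.314 * 0.1072 / 1.0715e-04 = 8321.3856 J/mol
Ea = 8.32 kJ/mol

8.32 kJ/mol
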